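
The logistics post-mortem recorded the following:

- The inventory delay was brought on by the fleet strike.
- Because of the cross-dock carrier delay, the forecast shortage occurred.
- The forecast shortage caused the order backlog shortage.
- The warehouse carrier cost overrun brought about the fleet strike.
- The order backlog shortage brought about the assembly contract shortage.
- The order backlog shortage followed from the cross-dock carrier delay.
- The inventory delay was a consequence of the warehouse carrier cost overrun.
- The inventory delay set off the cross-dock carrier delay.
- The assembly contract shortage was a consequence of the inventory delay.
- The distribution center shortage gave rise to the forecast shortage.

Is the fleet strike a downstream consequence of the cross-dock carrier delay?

The cross-dock carrier delay leads to the forecast shortage, the order backlog shortage, the assembly contract shortage; the fleet strike is not among them.

No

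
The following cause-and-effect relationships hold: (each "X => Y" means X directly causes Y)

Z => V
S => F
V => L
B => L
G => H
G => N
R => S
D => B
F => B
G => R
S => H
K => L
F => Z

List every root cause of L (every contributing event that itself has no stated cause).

Tracing upstream from L: L ← B ← F ← S ← R ← G.
A separate upstream branch: L ← B ← D.
A separate upstream branch: L ← K.
Each of those chain origins has no stated cause.

D, G, K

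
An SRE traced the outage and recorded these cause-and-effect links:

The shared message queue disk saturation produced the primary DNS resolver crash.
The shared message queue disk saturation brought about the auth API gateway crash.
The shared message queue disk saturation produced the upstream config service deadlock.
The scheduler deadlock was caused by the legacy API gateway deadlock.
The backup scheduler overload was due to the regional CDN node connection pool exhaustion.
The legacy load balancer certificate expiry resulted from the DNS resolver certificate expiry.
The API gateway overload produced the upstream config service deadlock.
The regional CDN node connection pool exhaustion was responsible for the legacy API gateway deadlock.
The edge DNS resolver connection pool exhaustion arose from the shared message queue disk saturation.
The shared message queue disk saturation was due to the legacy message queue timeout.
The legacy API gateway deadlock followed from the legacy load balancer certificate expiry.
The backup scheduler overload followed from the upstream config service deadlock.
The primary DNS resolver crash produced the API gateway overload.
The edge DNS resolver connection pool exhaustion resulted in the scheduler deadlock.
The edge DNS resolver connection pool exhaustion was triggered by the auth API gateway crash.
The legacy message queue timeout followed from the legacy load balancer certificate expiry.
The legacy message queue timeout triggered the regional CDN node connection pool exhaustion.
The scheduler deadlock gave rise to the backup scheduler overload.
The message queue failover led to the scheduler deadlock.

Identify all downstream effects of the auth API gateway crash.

Direct effects: the edge DNS resolver connection pool exhaustion.
2 steps out: the scheduler deadlock.
3 steps out: the backup scheduler overload.
Not reachable from it: the message queue failover, the DNS resolver certificate expiry, the legacy load balancer certificate expiry, the legacy message queue timeout, the shared message queue disk saturation, the primary DNS resolver crash, the regional CDN node connection pool exhaustion, the legacy API gateway deadlock, the API gateway overload, the upstream config service deadlock.

the backup scheduler overload, the edge DNS resolver connection pool exhaustion, the scheduler deadlock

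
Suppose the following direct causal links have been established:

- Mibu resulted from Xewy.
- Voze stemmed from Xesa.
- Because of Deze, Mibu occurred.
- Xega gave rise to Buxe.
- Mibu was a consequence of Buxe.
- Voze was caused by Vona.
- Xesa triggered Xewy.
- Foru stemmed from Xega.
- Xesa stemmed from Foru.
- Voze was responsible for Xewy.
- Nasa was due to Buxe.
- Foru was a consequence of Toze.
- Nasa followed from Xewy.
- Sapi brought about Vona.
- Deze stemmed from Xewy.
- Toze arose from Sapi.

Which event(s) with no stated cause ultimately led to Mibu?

Tracing upstream from Mibu: Mibu ← Xewy ← Voze ← Vona ← Sapi.
A separate upstream branch: Mibu ← Buxe ← Xega.
Each of those chain origins has no stated cause.

Sapi, Xega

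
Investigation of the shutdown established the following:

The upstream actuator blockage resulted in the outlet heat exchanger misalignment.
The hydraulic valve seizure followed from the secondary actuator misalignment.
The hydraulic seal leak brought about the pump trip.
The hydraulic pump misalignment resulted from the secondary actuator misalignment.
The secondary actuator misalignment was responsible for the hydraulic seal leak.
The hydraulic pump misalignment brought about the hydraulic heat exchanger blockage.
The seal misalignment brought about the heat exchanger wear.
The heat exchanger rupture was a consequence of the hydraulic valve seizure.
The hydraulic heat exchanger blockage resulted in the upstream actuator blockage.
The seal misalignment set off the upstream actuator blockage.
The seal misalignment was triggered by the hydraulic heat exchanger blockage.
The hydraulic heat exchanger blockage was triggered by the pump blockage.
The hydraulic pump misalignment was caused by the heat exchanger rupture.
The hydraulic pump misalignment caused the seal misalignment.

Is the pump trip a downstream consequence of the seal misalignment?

The seal misalignment leads to the upstream actuator blockage, the outlet heat exchanger misalignment, the heat exchanger wear; the pump trip is not among them.

No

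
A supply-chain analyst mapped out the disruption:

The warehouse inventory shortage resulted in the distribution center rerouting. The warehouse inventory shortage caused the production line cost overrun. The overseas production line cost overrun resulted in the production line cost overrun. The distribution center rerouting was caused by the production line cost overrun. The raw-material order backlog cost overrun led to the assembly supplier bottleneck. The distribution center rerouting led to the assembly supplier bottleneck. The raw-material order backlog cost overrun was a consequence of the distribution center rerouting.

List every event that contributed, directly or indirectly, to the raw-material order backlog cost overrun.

Immediate cause of the raw-material order backlog cost overrun: the distribution center rerouting.
Further upstream: the warehouse inventory shortage, the production line cost overrun, the overseas production line cost overrun.

the distribution center rerouting, the overseas production line cost overrun, the production line cost overrun, the warehouse inventory shortage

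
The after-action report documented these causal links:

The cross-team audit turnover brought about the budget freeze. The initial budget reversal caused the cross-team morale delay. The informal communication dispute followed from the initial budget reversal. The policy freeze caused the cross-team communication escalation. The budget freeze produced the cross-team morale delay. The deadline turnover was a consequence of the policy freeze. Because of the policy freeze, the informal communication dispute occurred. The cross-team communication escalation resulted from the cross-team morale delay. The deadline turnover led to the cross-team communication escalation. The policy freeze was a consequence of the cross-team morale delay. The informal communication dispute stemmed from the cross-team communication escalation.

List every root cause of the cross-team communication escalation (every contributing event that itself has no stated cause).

the cross-team audit turnover, the initial budget reversal

Tracing upstream from the cross-team communication escalation: the cross-team communication escalation ← the cross-team morale delay ← the budget freeze ← the cross-team audit turnover.
A separate upstream branch: the cross-team communication escalation ← the cross-team morale delay ← the initial budget reversal.
Each of those chain origins has no stated cause.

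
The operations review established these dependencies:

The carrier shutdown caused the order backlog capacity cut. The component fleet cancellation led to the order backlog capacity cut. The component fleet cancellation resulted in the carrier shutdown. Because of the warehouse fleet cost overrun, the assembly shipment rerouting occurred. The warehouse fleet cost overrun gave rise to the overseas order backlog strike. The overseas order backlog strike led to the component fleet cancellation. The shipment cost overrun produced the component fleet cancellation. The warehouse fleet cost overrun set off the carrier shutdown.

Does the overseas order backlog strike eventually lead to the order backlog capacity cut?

There is a causal chain: the overseas order backlog strike → the component fleet cancellation → the order backlog capacity cut.

Yes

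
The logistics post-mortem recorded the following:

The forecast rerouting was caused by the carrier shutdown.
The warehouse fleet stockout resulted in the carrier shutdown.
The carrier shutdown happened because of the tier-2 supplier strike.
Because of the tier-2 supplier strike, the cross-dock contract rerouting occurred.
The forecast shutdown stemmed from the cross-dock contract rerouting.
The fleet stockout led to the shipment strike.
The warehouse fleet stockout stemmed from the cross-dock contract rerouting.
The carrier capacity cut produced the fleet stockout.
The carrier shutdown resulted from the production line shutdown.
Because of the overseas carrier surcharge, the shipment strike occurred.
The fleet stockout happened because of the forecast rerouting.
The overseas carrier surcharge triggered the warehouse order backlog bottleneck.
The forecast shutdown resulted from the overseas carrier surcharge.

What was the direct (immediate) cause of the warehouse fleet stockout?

the cross-dock contract rerouting

Upstream contributors include the tier-2 supplier strike, but only the cross-dock contract rerouting feeds directly into the warehouse fleet stockout.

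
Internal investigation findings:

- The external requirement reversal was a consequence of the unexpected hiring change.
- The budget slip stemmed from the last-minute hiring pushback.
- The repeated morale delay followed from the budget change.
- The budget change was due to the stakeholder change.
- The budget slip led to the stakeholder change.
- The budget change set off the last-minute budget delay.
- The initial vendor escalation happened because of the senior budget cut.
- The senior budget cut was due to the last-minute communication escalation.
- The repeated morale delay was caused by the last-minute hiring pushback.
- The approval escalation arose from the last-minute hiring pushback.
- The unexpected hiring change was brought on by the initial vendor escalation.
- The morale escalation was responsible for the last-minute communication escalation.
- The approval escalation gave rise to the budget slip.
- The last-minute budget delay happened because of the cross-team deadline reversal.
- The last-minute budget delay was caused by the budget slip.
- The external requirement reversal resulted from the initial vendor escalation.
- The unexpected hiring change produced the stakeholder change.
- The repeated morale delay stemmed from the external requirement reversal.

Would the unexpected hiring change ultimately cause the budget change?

Yes

There is a causal chain: the unexpected hiring change → the stakeholder change → the budget change.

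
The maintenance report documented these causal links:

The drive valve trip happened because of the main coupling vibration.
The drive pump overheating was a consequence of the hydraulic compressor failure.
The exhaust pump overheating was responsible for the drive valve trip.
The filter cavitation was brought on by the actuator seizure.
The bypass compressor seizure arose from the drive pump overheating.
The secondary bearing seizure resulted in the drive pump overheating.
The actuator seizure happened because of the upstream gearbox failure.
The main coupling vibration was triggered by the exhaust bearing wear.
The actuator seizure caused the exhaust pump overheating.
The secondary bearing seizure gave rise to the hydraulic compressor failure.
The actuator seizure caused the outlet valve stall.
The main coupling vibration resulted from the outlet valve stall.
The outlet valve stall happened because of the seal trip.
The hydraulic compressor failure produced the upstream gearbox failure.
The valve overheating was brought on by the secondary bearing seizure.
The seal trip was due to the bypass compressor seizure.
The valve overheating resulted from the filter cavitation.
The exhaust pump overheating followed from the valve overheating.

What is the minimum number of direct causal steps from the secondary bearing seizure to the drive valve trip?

Shortest chain: the secondary bearing seizure → the valve overheating → the exhaust pump overheating → the drive valve trip.

3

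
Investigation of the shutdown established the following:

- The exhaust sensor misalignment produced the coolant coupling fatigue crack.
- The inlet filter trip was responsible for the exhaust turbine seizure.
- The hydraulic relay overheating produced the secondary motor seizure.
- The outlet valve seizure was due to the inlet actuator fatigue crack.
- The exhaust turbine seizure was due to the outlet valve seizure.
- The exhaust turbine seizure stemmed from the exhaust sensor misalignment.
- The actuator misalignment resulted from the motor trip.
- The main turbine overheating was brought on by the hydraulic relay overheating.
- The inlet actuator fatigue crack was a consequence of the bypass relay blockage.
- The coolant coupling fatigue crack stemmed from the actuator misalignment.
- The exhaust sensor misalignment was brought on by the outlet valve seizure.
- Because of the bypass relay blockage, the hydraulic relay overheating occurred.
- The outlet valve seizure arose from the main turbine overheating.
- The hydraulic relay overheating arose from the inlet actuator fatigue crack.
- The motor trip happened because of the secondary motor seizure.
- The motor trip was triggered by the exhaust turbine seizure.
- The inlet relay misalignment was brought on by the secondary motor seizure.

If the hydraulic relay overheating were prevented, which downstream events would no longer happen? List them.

the inlet relay misalignment, the main turbine overheating, the secondary motor seizure

Downstream of the hydraulic relay overheating: the main turbine overheating, the outlet valve seizure, the exhaust sensor misalignment, the exhaust turbine seizure, the secondary motor seizure, the motor trip, the actuator misalignment, the coolant coupling fatigue crack, the inlet relay misalignment.
Of those, still caused via another path: the outlet valve seizure, the exhaust sensor misalignment, the exhaust turbine seizure, the motor trip, the actuator misalignment, the coolant coupling fatigue crack.
The remainder have no surviving cause.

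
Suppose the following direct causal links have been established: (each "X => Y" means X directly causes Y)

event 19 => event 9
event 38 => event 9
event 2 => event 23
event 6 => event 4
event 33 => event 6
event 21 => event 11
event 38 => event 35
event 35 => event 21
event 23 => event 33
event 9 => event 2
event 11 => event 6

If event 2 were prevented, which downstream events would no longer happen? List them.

event 23, event 33

Downstream of event 2: event 23, event 33, event 6, event 4.
Of those, still caused via another path: event 6, event 4.
The remainder have no surviving cause.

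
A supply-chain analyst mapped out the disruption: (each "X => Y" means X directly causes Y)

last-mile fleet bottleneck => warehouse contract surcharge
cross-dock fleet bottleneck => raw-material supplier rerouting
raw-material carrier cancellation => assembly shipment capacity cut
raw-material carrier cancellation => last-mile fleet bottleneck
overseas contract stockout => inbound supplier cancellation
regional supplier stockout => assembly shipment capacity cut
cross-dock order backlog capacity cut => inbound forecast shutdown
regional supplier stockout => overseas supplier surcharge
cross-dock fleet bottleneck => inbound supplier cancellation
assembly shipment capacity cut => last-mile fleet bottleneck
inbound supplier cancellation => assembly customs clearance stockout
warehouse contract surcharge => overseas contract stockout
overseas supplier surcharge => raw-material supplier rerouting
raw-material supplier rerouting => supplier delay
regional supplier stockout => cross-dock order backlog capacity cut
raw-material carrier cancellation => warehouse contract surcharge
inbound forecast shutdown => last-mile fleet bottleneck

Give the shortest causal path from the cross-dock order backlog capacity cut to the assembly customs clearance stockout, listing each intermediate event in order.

the cross-dock order backlog capacity cut → the inbound forecast shutdown
the inbound forecast shutdown → the last-mile fleet bottleneck
the last-mile fleet bottleneck → the warehouse contract surcharge
the warehouse contract surcharge → the overseas contract stockout
the overseas contract stockout → the inbound supplier cancellation
the inbound supplier cancellation → the assembly customs clearance stockout
Length: 6 steps.

the cross-dock order backlog capacity cut → the inbound forecast shutdown → the last-mile fleet bottleneck → the warehouse contract surcharge → the overseas contract stockout → the inbound supplier cancellation → the assembly customs clearance stockout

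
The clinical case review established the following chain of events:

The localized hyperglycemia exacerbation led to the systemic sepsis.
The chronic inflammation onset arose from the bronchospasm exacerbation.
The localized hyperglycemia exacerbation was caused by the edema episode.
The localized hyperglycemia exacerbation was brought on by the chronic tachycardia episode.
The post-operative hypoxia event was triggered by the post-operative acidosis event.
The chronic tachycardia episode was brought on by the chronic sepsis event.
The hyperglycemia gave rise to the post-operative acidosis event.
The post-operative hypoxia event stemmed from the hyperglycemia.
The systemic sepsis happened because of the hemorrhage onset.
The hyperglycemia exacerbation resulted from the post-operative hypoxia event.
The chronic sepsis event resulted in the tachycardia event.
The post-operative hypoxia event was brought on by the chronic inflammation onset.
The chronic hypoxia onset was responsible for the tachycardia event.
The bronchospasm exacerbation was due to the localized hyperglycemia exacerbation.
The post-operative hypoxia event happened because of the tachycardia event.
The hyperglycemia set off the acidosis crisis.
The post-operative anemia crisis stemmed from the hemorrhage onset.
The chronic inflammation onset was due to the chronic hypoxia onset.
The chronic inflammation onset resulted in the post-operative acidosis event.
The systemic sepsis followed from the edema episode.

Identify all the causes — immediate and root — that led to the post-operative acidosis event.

Immediate causes of the post-operative acidosis event: the hyperglycemia, the chronic inflammation onset.
Further upstream: the edema episode, the chronic sepsis event, the chronic tachycardia episode, the localized hyperglycemia exacerbation, the bronchospasm exacerbation, the chronic hypoxia onset.

the bronchospasm exacerbation, the chronic hypoxia onset, the chronic inflammation onset, the chronic sepsis event, the chronic tachycardia episode, the edema episode, the hyperglycemia, the localized hyperglycemia exacerbation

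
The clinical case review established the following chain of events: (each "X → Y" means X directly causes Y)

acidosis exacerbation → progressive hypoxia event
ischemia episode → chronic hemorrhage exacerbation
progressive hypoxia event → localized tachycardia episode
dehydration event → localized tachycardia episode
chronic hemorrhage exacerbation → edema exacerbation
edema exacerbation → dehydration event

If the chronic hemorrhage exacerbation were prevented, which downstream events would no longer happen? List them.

the dehydration event, the edema exacerbation

Downstream of the chronic hemorrhage exacerbation: the edema exacerbation, the dehydration event, the localized tachycardia episode.
Of those, still caused via another path: the localized tachycardia episode.
The remainder have no surviving cause.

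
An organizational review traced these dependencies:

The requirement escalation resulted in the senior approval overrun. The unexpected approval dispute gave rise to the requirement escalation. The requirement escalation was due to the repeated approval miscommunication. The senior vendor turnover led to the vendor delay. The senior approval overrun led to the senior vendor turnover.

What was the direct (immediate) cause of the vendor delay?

the senior vendor turnover

Upstream contributors include the unexpected approval dispute, the requirement escalation, the senior approval overrun, the repeated approval miscommunication, but only the senior vendor turnover feeds directly into the vendor delay.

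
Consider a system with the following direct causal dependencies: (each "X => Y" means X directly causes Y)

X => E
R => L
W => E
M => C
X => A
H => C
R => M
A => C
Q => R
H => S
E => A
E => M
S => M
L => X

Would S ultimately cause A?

No

S leads to M, C; A is not among them.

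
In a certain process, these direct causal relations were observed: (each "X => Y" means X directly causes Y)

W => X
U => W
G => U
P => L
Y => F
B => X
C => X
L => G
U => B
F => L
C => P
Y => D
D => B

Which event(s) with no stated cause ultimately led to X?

Tracing upstream from X: X ← B ← D ← Y.
A separate upstream branch: X ← C.
Each of those chain origins has no stated cause.

C, Y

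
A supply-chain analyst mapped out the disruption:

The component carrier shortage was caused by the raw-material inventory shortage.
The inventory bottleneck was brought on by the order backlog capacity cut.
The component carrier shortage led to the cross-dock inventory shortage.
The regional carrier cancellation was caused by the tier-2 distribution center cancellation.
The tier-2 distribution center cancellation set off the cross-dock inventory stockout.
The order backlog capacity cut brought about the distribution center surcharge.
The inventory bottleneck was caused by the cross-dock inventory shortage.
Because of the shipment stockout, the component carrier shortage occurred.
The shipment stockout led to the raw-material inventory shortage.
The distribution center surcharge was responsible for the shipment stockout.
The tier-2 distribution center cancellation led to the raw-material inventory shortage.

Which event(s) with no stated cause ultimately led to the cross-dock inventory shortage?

the order backlog capacity cut, the tier-2 distribution center cancellation

Tracing upstream from the cross-dock inventory shortage: the cross-dock inventory shortage ← the component carrier shortage ← the raw-material inventory shortage ← the tier-2 distribution center cancellation.
A separate upstream branch: the cross-dock inventory shortage ← the component carrier shortage ← the shipment stockout ← the distribution center surcharge ← the order backlog capacity cut.
Each of those chain origins has no stated cause.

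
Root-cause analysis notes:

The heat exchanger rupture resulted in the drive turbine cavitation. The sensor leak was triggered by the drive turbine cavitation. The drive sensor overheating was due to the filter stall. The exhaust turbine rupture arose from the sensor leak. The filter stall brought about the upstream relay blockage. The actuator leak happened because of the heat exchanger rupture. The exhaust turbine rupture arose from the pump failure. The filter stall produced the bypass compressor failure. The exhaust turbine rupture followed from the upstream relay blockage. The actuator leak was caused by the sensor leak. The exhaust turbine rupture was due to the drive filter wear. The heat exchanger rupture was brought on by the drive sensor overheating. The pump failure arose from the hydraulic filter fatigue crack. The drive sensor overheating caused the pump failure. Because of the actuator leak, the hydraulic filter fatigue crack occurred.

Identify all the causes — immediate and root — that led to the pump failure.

the actuator leak, the drive sensor overheating, the drive turbine cavitation, the filter stall, the heat exchanger rupture, the hydraulic filter fatigue crack, the sensor leak

Immediate causes of the pump failure: the drive sensor overheating, the hydraulic filter fatigue crack.
Further upstream: the filter stall, the heat exchanger rupture, the drive turbine cavitation, the sensor leak, the actuator leak.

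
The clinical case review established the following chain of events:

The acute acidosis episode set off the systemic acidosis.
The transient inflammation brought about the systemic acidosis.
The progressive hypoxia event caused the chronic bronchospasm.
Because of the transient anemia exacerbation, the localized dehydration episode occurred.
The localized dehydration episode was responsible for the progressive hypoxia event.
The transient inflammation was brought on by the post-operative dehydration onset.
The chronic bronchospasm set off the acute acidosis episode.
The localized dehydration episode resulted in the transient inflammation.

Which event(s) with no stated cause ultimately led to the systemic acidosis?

the post-operative dehydration onset, the transient anemia exacerbation

Tracing upstream from the systemic acidosis: the systemic acidosis ← the transient inflammation ← the localized dehydration episode ← the transient anemia exacerbation.
A separate upstream branch: the systemic acidosis ← the transient inflammation ← the post-operative dehydration onset.
Each of those chain origins has no stated cause.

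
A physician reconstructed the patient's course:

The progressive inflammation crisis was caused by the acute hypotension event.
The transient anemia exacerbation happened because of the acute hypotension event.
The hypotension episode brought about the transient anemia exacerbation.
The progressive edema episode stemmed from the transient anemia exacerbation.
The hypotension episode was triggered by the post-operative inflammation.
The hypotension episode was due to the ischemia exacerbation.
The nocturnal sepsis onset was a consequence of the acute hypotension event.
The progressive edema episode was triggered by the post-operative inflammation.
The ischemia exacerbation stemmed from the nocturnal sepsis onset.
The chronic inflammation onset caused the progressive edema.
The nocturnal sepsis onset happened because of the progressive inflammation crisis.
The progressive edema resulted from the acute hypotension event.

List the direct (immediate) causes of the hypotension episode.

the ischemia exacerbation, the post-operative inflammation

Upstream contributors include the acute hypotension event, the progressive inflammation crisis, the nocturnal sepsis onset, but only the ischemia exacerbation, the post-operative inflammation feed directly into the hypotension episode.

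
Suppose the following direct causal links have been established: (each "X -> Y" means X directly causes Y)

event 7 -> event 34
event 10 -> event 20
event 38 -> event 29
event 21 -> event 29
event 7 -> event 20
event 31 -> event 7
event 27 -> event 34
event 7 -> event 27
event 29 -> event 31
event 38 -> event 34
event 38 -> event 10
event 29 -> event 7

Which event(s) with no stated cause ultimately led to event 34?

event 21, event 38

Tracing upstream from event 34: event 34 ← event 38.
A separate upstream branch: event 34 ← event 7 ← event 29 ← event 21.
Each of those chain origins has no stated cause.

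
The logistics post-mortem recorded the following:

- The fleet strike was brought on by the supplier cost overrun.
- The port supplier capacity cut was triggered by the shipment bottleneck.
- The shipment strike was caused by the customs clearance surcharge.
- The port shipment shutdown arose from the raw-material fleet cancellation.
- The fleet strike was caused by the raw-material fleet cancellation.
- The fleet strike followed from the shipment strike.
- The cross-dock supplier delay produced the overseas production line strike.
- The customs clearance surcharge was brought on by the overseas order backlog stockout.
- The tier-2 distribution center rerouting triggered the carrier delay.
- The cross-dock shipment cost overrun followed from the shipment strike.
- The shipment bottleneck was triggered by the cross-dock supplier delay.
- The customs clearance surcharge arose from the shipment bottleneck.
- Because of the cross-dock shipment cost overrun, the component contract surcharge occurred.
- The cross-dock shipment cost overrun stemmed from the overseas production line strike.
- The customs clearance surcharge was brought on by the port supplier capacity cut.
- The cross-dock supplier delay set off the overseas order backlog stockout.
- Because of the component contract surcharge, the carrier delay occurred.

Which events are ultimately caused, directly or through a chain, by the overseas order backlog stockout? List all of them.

Direct effects: the customs clearance surcharge.
2 steps out: the shipment strike.
3 steps out: the cross-dock shipment cost overrun, the fleet strike.
4 steps out: the component contract surcharge.
5 steps out: the carrier delay.
Not reachable from it: the cross-dock supplier delay, the shipment bottleneck, the port supplier capacity cut, the overseas production line strike, the tier-2 distribution center rerouting, the raw-material fleet cancellation, the port shipment shutdown, the supplier cost overrun.

the carrier delay, the component contract surcharge, the cross-dock shipment cost overrun, the customs clearance surcharge, the fleet strike, the shipment strike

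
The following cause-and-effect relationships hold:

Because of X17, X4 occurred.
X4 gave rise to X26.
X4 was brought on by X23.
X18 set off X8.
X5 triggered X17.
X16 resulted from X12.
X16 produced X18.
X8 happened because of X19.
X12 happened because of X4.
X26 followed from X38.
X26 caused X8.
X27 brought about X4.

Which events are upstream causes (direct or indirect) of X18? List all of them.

X12, X16, X17, X23, X27, X4, X5

Immediate cause of X18: X16.
Further upstream: X27, X23, X5, X17, X4, X12.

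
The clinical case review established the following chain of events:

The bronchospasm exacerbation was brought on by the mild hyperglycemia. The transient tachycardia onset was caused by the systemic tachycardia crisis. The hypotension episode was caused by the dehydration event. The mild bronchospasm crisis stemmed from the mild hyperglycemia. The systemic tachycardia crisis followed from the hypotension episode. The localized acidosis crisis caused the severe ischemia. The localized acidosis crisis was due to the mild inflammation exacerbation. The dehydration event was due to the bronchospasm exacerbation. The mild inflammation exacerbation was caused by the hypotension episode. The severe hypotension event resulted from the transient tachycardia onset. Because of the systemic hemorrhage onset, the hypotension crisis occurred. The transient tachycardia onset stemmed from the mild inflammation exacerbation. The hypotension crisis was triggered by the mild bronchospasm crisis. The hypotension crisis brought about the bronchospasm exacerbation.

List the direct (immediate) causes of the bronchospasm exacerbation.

Upstream contributors include the mild bronchospasm crisis, the systemic hemorrhage onset, but only the hypotension crisis, the mild hyperglycemia feed directly into the bronchospasm exacerbation.

the hypotension crisis, the mild hyperglycemia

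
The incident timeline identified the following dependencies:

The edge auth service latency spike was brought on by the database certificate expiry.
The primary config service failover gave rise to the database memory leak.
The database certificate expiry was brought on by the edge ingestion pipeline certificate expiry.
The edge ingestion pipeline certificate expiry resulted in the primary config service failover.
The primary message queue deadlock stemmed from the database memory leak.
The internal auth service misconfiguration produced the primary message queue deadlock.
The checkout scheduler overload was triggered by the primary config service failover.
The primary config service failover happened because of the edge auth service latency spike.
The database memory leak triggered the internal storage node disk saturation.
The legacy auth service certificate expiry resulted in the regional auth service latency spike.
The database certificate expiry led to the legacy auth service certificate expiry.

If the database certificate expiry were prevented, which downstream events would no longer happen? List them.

Downstream of the database certificate expiry: the edge auth service latency spike, the legacy auth service certificate expiry, the regional auth service latency spike, the primary config service failover, the database memory leak, the checkout scheduler overload, the internal storage node disk saturation, the primary message queue deadlock.
Of those, still caused via another path: the primary config service failover, the database memory leak, the checkout scheduler overload, the internal storage node disk saturation, the primary message queue deadlock.
The remainder have no surviving cause.

the edge auth service latency spike, the legacy auth service certificate expiry, the regional auth service latency spike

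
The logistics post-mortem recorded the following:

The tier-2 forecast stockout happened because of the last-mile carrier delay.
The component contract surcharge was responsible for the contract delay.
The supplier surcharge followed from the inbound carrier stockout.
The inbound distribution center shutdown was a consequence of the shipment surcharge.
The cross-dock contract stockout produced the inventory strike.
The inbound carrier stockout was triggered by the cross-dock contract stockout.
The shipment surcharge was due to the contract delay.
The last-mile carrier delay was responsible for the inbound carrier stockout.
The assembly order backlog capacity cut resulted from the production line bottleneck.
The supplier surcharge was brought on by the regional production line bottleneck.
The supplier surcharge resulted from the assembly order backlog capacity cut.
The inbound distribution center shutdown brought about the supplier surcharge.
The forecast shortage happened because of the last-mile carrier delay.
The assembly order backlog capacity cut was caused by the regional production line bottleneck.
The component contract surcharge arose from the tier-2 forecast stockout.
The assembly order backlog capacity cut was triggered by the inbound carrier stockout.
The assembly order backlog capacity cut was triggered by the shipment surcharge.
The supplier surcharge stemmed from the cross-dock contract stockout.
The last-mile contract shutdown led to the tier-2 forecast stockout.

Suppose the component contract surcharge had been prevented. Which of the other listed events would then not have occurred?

the contract delay, the inbound distribution center shutdown, the shipment surcharge

Downstream of the component contract surcharge: the contract delay, the shipment surcharge, the assembly order backlog capacity cut, the inbound distribution center shutdown, the supplier surcharge.
Of those, still caused via another path: the assembly order backlog capacity cut, the supplier surcharge.
The remainder have no surviving cause.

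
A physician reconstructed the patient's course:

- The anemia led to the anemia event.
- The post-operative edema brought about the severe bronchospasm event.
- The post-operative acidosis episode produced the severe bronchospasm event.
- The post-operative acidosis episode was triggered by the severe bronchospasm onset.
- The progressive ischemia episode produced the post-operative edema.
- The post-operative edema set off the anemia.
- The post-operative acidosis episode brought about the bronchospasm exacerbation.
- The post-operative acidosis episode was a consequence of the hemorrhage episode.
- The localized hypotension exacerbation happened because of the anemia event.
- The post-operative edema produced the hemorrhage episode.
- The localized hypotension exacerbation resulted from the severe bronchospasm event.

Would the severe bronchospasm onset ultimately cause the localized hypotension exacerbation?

There is a causal chain: the severe bronchospasm onset → the post-operative acidosis episode → the severe bronchospasm event → the localized hypotension exacerbation.

Yes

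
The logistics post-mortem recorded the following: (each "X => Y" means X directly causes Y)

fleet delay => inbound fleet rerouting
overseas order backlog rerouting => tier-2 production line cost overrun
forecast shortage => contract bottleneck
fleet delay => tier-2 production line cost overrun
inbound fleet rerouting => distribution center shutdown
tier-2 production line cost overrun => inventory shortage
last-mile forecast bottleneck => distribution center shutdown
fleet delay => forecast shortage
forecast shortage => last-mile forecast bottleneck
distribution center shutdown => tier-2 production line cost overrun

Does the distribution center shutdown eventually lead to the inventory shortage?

There is a causal chain: the distribution center shutdown → the tier-2 production line cost overrun → the inventory shortage.

Yes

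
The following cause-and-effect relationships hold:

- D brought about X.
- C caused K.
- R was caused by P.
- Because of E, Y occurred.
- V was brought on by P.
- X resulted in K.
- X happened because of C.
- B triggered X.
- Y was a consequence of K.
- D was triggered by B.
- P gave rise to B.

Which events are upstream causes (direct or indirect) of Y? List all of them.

Immediate causes of Y: E, K.
Further upstream: P, B, C, D, X.

B, C, D, E, K, P, X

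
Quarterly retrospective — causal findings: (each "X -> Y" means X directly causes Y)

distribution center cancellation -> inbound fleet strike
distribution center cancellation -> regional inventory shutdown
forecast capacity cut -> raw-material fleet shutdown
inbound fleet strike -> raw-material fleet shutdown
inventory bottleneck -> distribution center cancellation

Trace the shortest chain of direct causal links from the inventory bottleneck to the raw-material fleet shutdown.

the inventory bottleneck → the distribution center cancellation
the distribution center cancellation → the inbound fleet strike
the inbound fleet strike → the raw-material fleet shutdown
Length: 3 steps.

the inventory bottleneck → the distribution center cancellation → the inbound fleet strike → the raw-material fleet shutdown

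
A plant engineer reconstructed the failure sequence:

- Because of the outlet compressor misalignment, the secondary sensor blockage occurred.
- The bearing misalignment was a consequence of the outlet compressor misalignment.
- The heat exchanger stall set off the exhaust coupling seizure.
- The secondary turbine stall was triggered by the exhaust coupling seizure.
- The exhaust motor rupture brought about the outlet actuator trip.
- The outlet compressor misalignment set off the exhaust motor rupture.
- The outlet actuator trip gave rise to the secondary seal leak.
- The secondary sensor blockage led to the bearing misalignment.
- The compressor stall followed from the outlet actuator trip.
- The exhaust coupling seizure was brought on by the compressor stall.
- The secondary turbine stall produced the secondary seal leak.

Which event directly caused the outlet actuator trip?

the exhaust motor rupture

Upstream contributors include the outlet compressor misalignment, but only the exhaust motor rupture feeds directly into the outlet actuator trip.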